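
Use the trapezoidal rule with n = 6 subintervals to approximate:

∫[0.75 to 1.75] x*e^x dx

f(x) = x*e^x
a = 0.75, b = 1.75, n = 6
h = (b - a)/n = 0.166667

Trapezoidal rule: (h/2)[f(x₀) + 2f(x₁) + 2f(x₂) + ... + f(xₙ)]

x_0 = 0.7500, f(x_0) = 1.587750, coefficient = 1
x_1 = 0.9167, f(x_1) = 2.292528, coefficient = 2
x_2 = 1.0833, f(x_2) = 3.200721, coefficient = 2
x_3 = 1.2500, f(x_3) = 4.362929, coefficient = 2
x_4 = 1.4167, f(x_4) = 5.841417, coefficient = 2
x_5 = 1.5833, f(x_5) = 7.712679, coefficient = 2
x_6 = 1.7500, f(x_6) = 10.070555, coefficient = 1

I ≈ (0.166667/2) × 58.478853 = 4.873238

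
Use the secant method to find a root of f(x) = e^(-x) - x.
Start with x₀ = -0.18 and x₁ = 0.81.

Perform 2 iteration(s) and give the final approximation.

f(x) = e^(-x) - x
x₀ = -0.18, x₁ = 0.81

Secant formula: x_{n+1} = x_n - f(x_n)(x_n - x_{n-1})/(f(x_n) - f(x_{n-1}))

Iteration 1:
  f(-0.180000) = 1.377217
  f(0.810000) = -0.365142
  x_2 = 0.810000 - (-0.365142)×(0.810000 - (-0.180000))/(-0.365142 - 1.377217)
       = 0.602528
Iteration 2:
  f(0.810000) = -0.365142
  f(0.602528) = -0.055102
  x_3 = 0.602528 - (-0.055102)×(0.602528 - 0.810000)/(-0.055102 - (-0.365142))
       = 0.565655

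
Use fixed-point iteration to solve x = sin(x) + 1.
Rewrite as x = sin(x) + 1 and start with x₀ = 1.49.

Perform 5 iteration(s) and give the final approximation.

Equation: x = sin(x) + 1
Fixed-point form: x = sin(x) + 1
x₀ = 1.49

x_1 = g(1.490000) = 1.996738
x_2 = g(1.996738) = 1.910650
x_3 = g(1.910650) = 1.942803
x_4 = g(1.942803) = 1.931600
x_5 = g(1.931600) = 1.935614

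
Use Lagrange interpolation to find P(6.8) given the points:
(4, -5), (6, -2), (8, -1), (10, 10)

Lagrange interpolation formula:
P(x) = Σ yᵢ × Lᵢ(x)
where Lᵢ(x) = Π_{j≠i} (x - xⱼ)/(xᵢ - xⱼ)

L_0(6.8) = (6.8 - 6)/(4 - 6) × (6.8 - 8)/(4 - 8) × (6.8 - 10)/(4 - 10) = -0.064000
L_1(6.8) = (6.8 - 4)/(6 - 4) × (6.8 - 8)/(6 - 8) × (6.8 - 10)/(6 - 10) = 0.672000
L_2(6.8) = (6.8 - 4)/(8 - 4) × (6.8 - 6)/(8 - 6) × (6.8 - 10)/(8 - 10) = 0.448000
L_3(6.8) = (6.8 - 4)/(10 - 4) × (6.8 - 6)/(10 - 6) × (6.8 - 8)/(10 - 8) = -0.056000

P(6.8) = (-5)×L_0(6.8) + (-2)×L_1(6.8) + (-1)×L_2(6.8) + 10×L_3(6.8)
P(6.8) = -2.032000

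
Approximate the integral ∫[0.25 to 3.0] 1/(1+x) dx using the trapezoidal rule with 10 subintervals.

f(x) = 1/(1+x)
a = 0.25, b = 3.0, n = 10
h = (b - a)/n = 0.275000

Trapezoidal rule: (h/2)[f(x₀) + 2f(x₁) + 2f(x₂) + ... + f(xₙ)]

x_0 = 0.2500, f(x_0) = 0.800000, coefficient = 1
x_1 = 0.5250, f(x_1) = 0.655738, coefficient = 2
x_2 = 0.8000, f(x_2) = 0.555556, coefficient = 2
x_3 = 1.0750, f(x_3) = 0.481928, coefficient = 2
x_4 = 1.3500, f(x_4) = 0.425532, coefficient = 2
x_5 = 1.6250, f(x_5) = 0.380952, coefficient = 2
x_6 = 1.9000, f(x_6) = 0.344828, coefficient = 2
x_7 = 2.1750, f(x_7) = 0.314961, coefficient = 2
x_8 = 2.4500, f(x_8) = 0.289855, coefficient = 2
x_9 = 2.7250, f(x_9) = 0.268456, coefficient = 2
x_10 = 3.0000, f(x_10) = 0.250000, coefficient = 1

I ≈ (0.275000/2) × 8.485610 = 1.166771
Exact value: 1.163151
Error: 0.003621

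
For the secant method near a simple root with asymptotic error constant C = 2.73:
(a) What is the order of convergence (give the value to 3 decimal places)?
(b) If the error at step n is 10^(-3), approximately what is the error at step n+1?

(a) Secant method has superlinear convergence with order φ = (1+√5)/2 ≈ 1.618.
    This means |e_{n+1}| ≈ C|e_n|^1.618.

(b) With |e_n| = 10^(-3) and C = 2.73:
    |e_{n+1}| ≈ 2.73 × (10^(-3))^1.618 = 2.73 × 10^(-4.85)

(a) ≈ 1.618 (golden ratio); (b) |e_{n+1}| ≈ 3.820e-05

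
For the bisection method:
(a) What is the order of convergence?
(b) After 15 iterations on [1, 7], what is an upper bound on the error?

(a) Bisection has linear (order 1) convergence; the error is halved each step.

(b) Error bound = (b-a)/2^n = (7 - 1)/2^{15}
    = 6/2^{15}

(a) 1 (linear); (b) error ≤ 1.83e-04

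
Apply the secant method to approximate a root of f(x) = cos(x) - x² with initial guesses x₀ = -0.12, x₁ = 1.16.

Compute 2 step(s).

f(x) = cos(x) - x²
x₀ = -0.12, x₁ = 1.16

Secant formula: x_{n+1} = x_n - f(x_n)(x_n - x_{n-1})/(f(x_n) - f(x_{n-1}))

Iteration 1:
  f(-0.120000) = 0.978409
  f(1.160000) = -0.946260
  x_2 = 1.160000 - (-0.946260)×(1.160000 - (-0.120000))/(-0.946260 - 0.978409)
       = 0.530690
Iteration 2:
  f(1.160000) = -0.946260
  f(0.530690) = 0.580826
  x_3 = 0.530690 - 0.580826×(0.530690 - 1.160000)/(0.580826 - (-0.946260))
       = 0.770048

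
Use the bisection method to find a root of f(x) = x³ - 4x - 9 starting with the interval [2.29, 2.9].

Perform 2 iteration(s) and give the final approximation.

f(x) = x³ - 4x - 9
Initial interval: [2.29, 2.9]

Iteration 1:
  c_1 = (2.290000 + 2.900000)/2 = 2.595000
  f(c_1) = f(2.595000) = -1.905205
  f(a) × f(c) ≥ 0, new interval: [2.595000, 2.900000]
Iteration 2:
  c_2 = (2.595000 + 2.900000)/2 = 2.747500
  f(c_2) = f(2.747500) = 0.750208
  f(a) × f(c) < 0, new interval: [2.595000, 2.747500]

After 2 iteration(s), the approximation is c_2 = 2.747500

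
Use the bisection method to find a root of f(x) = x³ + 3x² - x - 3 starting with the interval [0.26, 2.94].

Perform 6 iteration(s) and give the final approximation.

f(x) = x³ + 3x² - x - 3
Initial interval: [0.26, 2.94]

Iteration 1:
  c_1 = (0.260000 + 2.940000)/2 = 1.600000
  f(c_1) = f(1.600000) = 7.176000
  f(a) × f(c) < 0, new interval: [0.260000, 1.600000]
Iteration 2:
  c_2 = (0.260000 + 1.600000)/2 = 0.930000
  f(c_2) = f(0.930000) = -0.530943
  f(a) × f(c) ≥ 0, new interval: [0.930000, 1.600000]
Iteration 3:
  c_3 = (0.930000 + 1.600000)/2 = 1.265000
  f(c_3) = f(1.265000) = 2.559960
  f(a) × f(c) < 0, new interval: [0.930000, 1.265000]
Iteration 4:
  c_4 = (0.930000 + 1.265000)/2 = 1.097500
  f(c_4) = f(1.097500) = 0.837964
  f(a) × f(c) < 0, new interval: [0.930000, 1.097500]
Iteration 5:
  c_5 = (0.930000 + 1.097500)/2 = 1.013750
  f(c_5) = f(1.013750) = 0.111137
  f(a) × f(c) < 0, new interval: [0.930000, 1.013750]
Iteration 6:
  c_6 = (0.930000 + 1.013750)/2 = 0.971875
  f(c_6) = f(0.971875) = -0.220276
  f(a) × f(c) ≥ 0, new interval: [0.971875, 1.013750]

After 6 iteration(s), the approximation is c_6 = 0.971875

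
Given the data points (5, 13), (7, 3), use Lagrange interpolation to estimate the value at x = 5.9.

Lagrange interpolation formula:
P(x) = Σ yᵢ × Lᵢ(x)
where Lᵢ(x) = Π_{j≠i} (x - xⱼ)/(xᵢ - xⱼ)

L_0(5.9) = (5.9 - 7)/(5 - 7) = 0.550000
L_1(5.9) = (5.9 - 5)/(7 - 5) = 0.450000

P(5.9) = 13×L_0(5.9) + 3×L_1(5.9)
P(5.9) = 8.500000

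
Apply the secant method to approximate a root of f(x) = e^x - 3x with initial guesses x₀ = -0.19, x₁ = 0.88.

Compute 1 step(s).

f(x) = e^x - 3x
x₀ = -0.19, x₁ = 0.88

Secant formula: x_{n+1} = x_n - f(x_n)(x_n - x_{n-1})/(f(x_n) - f(x_{n-1}))

Iteration 1:
  f(-0.190000) = 1.396959
  f(0.880000) = -0.229100
  x_2 = 0.880000 - (-0.229100)×(0.880000 - (-0.190000))/(-0.229100 - 1.396959)
       = 0.729245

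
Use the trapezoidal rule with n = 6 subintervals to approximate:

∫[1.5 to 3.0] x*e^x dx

f(x) = x*e^x
a = 1.5, b = 3.0, n = 6
h = (b - a)/n = 0.250000

Trapezoidal rule: (h/2)[f(x₀) + 2f(x₁) + 2f(x₂) + ... + f(xₙ)]

x_0 = 1.5000, f(x_0) = 6.722534, coefficient = 1
x_1 = 1.7500, f(x_1) = 10.070555, coefficient = 2
x_2 = 2.0000, f(x_2) = 14.778112, coefficient = 2
x_3 = 2.2500, f(x_3) = 21.347406, coefficient = 2
x_4 = 2.5000, f(x_4) = 30.456235, coefficient = 2
x_5 = 2.7500, f(x_5) = 43.017238, coefficient = 2
x_6 = 3.0000, f(x_6) = 60.256611, coefficient = 1

I ≈ (0.250000/2) × 306.318235 = 38.289779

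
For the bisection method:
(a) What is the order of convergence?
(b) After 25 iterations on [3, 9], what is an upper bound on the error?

(a) Bisection has linear (order 1) convergence; the error is halved each step.

(b) Error bound = (b-a)/2^n = (9 - 3)/2^{25}
    = 6/2^{25}

(a) 1 (linear); (b) error ≤ 1.79e-07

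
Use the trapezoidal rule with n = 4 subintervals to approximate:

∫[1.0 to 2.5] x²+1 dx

f(x) = x²+1
a = 1.0, b = 2.5, n = 4
h = (b - a)/n = 0.375000

Trapezoidal rule: (h/2)[f(x₀) + 2f(x₁) + 2f(x₂) + ... + f(xₙ)]

x_0 = 1.0000, f(x_0) = 2.000000, coefficient = 1
x_1 = 1.3750, f(x_1) = 2.890625, coefficient = 2
x_2 = 1.7500, f(x_2) = 4.062500, coefficient = 2
x_3 = 2.1250, f(x_3) = 5.515625, coefficient = 2
x_4 = 2.5000, f(x_4) = 7.250000, coefficient = 1

I ≈ (0.375000/2) × 34.187500 = 6.410156
Exact value: 6.375000
Error: 0.035156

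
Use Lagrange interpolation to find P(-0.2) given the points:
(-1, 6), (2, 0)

Lagrange interpolation formula:
P(x) = Σ yᵢ × Lᵢ(x)
where Lᵢ(x) = Π_{j≠i} (x - xⱼ)/(xᵢ - xⱼ)

L_0(-0.2) = (-0.2 - 2)/(-1 - 2) = 0.733333
L_1(-0.2) = (-0.2 - (-1))/(2 - (-1)) = 0.266667

P(-0.2) = 6×L_0(-0.2) + 0×L_1(-0.2)
P(-0.2) = 4.400000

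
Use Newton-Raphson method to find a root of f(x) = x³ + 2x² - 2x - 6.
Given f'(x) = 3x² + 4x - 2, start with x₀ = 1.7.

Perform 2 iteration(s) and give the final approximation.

f(x) = x³ + 2x² - 2x - 6
f'(x) = 3x² + 4x - 2
x₀ = 1.7

Newton-Raphson formula: x_{n+1} = x_n - f(x_n)/f'(x_n)

Iteration 1:
  f(1.700000) = 1.293000
  f'(1.700000) = 13.470000
  x_1 = 1.700000 - 1.293000/13.470000 = 1.604009
Iteration 2:
  f(1.604009) = 0.064537
  f'(1.604009) = 12.134569
  x_2 = 1.604009 - 0.064537/12.134569 = 1.598690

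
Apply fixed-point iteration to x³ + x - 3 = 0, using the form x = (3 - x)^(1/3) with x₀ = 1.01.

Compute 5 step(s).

Equation: x³ + x - 3 = 0
Fixed-point form: x = (3 - x)^(1/3)
x₀ = 1.01

x_1 = g(1.010000) = 1.257818
x_2 = g(1.257818) = 1.203274
x_3 = g(1.203274) = 1.215702
x_4 = g(1.215702) = 1.212893
x_5 = g(1.212893) = 1.213529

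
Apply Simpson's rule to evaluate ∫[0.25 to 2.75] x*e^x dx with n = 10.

f(x) = x*e^x
a = 0.25, b = 2.75, n = 10
h = (b - a)/n = 0.250000

Simpson's rule: (h/3)[f(x₀) + 4f(x₁) + 2f(x₂) + ... + f(xₙ)]

x_0 = 0.2500, f(x_0) = 0.321006, coefficient = 1
x_1 = 0.5000, f(x_1) = 0.824361, coefficient = 4
x_2 = 0.7500, f(x_2) = 1.587750, coefficient = 2
x_3 = 1.0000, f(x_3) = 2.718282, coefficient = 4
x_4 = 1.2500, f(x_4) = 4.362929, coefficient = 2
x_5 = 1.5000, f(x_5) = 6.722534, coefficient = 4
x_6 = 1.7500, f(x_6) = 10.070555, coefficient = 2
x_7 = 2.0000, f(x_7) = 14.778112, coefficient = 4
x_8 = 2.2500, f(x_8) = 21.347406, coefficient = 2
x_9 = 2.5000, f(x_9) = 30.456235, coefficient = 4
x_10 = 2.7500, f(x_10) = 43.017238, coefficient = 1

I ≈ (0.250000/3) × 340.073615 = 28.339468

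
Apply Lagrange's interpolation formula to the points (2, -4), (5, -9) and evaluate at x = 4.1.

Lagrange interpolation formula:
P(x) = Σ yᵢ × Lᵢ(x)
where Lᵢ(x) = Π_{j≠i} (x - xⱼ)/(xᵢ - xⱼ)

L_0(4.1) = (4.1 - 5)/(2 - 5) = 0.300000
L_1(4.1) = (4.1 - 2)/(5 - 2) = 0.700000

P(4.1) = (-4)×L_0(4.1) + (-9)×L_1(4.1)
P(4.1) = -7.500000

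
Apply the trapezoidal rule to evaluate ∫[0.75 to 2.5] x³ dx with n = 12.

f(x) = x³
a = 0.75, b = 2.5, n = 12
h = (b - a)/n = 0.145833

Trapezoidal rule: (h/2)[f(x₀) + 2f(x₁) + 2f(x₂) + ... + f(xₙ)]

x_0 = 0.7500, f(x_0) = 0.421875, coefficient = 1
x_1 = 0.8958, f(x_1) = 0.718922, coefficient = 2
x_2 = 1.0417, f(x_2) = 1.130281, coefficient = 2
x_3 = 1.1875, f(x_3) = 1.674561, coefficient = 2
x_4 = 1.3333, f(x_4) = 2.370370, coefficient = 2
x_5 = 1.4792, f(x_5) = 3.236319, coefficient = 2
x_6 = 1.6250, f(x_6) = 4.291016, coefficient = 2
x_7 = 1.7708, f(x_7) = 5.553069, coefficient = 2
x_8 = 1.9167, f(x_8) = 7.041088, coefficient = 2
x_9 = 2.0625, f(x_9) = 8.773682, coefficient = 2
x_10 = 2.2083, f(x_10) = 10.769459, coefficient = 2
x_11 = 2.3542, f(x_11) = 13.047029, coefficient = 2
x_12 = 2.5000, f(x_12) = 15.625000, coefficient = 1

I ≈ (0.145833/2) × 133.258464 = 9.716763
Exact value: 9.686523
Error: 0.030240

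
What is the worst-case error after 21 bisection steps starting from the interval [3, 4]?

Bisection error bound: |error| ≤ (b-a)/2^n
|error| ≤ (4 - 3)/2^21 = 1/2^21
|error| ≤ 0.0000004768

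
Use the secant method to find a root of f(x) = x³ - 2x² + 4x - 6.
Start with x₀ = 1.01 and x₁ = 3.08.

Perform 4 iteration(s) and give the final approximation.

f(x) = x³ - 2x² + 4x - 6
x₀ = 1.01, x₁ = 3.08

Secant formula: x_{n+1} = x_n - f(x_n)(x_n - x_{n-1})/(f(x_n) - f(x_{n-1}))

Iteration 1:
  f(1.010000) = -2.969899
  f(3.080000) = 16.565312
  x_2 = 3.080000 - 16.565312×(3.080000 - 1.010000)/(16.565312 - (-2.969899))
       = 1.324698
Iteration 2:
  f(3.080000) = 16.565312
  f(1.324698) = -1.886245
  x_3 = 1.324698 - (-1.886245)×(1.324698 - 3.080000)/(-1.886245 - 16.565312)
       = 1.504137
Iteration 3:
  f(1.324698) = -1.886245
  f(1.504137) = -1.105306
  x_4 = 1.504137 - (-1.105306)×(1.504137 - 1.324698)/(-1.105306 - (-1.886245))
       = 1.758107
Iteration 4:
  f(1.504137) = -1.105306
  f(1.758107) = 0.284753
  x_5 = 1.758107 - 0.284753×(1.758107 - 1.504137)/(0.284753 - (-1.105306))
       = 1.706082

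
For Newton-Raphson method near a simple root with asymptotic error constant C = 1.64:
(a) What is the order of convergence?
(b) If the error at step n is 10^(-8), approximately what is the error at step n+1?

(a) Newton-Raphson has quadratic (order 2) convergence near simple roots.
    This means |e_{n+1}| ≈ C|e_n|².

(b) With |e_n| = 10^(-8) and C = 1.64:
    |e_{n+1}| ≈ 1.64 × (10^(-8))² = 1.64 × 10^(-16)

(a) 2 (quadratic); (b) |e_{n+1}| ≈ 1.640e-16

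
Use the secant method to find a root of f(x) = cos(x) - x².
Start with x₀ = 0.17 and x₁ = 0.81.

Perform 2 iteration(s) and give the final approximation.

f(x) = cos(x) - x²
x₀ = 0.17, x₁ = 0.81

Secant formula: x_{n+1} = x_n - f(x_n)(x_n - x_{n-1})/(f(x_n) - f(x_{n-1}))

Iteration 1:
  f(0.170000) = 0.956685
  f(0.810000) = 0.033398
  x_2 = 0.810000 - 0.033398×(0.810000 - 0.170000)/(0.033398 - 0.956685)
       = 0.833151
Iteration 2:
  f(0.810000) = 0.033398
  f(0.833151) = -0.021593
  x_3 = 0.833151 - (-0.021593)×(0.833151 - 0.810000)/(-0.021593 - 0.033398)
       = 0.824060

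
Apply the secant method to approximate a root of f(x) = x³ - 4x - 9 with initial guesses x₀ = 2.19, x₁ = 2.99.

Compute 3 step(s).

f(x) = x³ - 4x - 9
x₀ = 2.19, x₁ = 2.99

Secant formula: x_{n+1} = x_n - f(x_n)(x_n - x_{n-1})/(f(x_n) - f(x_{n-1}))

Iteration 1:
  f(2.190000) = -7.256541
  f(2.990000) = 5.770899
  x_2 = 2.990000 - 5.770899×(2.990000 - 2.190000)/(5.770899 - (-7.256541))
       = 2.635616
Iteration 2:
  f(2.990000) = 5.770899
  f(2.635616) = -1.234236
  x_3 = 2.635616 - (-1.234236)×(2.635616 - 2.990000)/(-1.234236 - 5.770899)
       = 2.698055
Iteration 3:
  f(2.635616) = -1.234236
  f(2.698055) = -0.151730
  x_4 = 2.698055 - (-0.151730)×(2.698055 - 2.635616)/(-0.151730 - (-1.234236))
       = 2.706807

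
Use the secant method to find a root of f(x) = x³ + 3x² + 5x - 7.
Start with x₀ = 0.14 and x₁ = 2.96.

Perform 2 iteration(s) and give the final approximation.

f(x) = x³ + 3x² + 5x - 7
x₀ = 0.14, x₁ = 2.96

Secant formula: x_{n+1} = x_n - f(x_n)(x_n - x_{n-1})/(f(x_n) - f(x_{n-1}))

Iteration 1:
  f(0.140000) = -6.238456
  f(2.960000) = 60.019136
  x_2 = 2.960000 - 60.019136×(2.960000 - 0.140000)/(60.019136 - (-6.238456))
       = 0.405516
Iteration 2:
  f(2.960000) = 60.019136
  f(0.405516) = -4.412407
  x_3 = 0.405516 - (-4.412407)×(0.405516 - 2.960000)/(-4.412407 - 60.019136)
       = 0.580452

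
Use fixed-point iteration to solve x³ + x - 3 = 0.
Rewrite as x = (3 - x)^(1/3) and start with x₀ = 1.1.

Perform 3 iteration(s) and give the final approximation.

Equation: x³ + x - 3 = 0
Fixed-point form: x = (3 - x)^(1/3)
x₀ = 1.1

x_1 = g(1.100000) = 1.238562
x_2 = g(1.238562) = 1.207691
x_3 = g(1.207691) = 1.214705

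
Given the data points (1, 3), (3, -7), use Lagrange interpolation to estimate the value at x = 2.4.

Lagrange interpolation formula:
P(x) = Σ yᵢ × Lᵢ(x)
where Lᵢ(x) = Π_{j≠i} (x - xⱼ)/(xᵢ - xⱼ)

L_0(2.4) = (2.4 - 3)/(1 - 3) = 0.300000
L_1(2.4) = (2.4 - 1)/(3 - 1) = 0.700000

P(2.4) = 3×L_0(2.4) + (-7)×L_1(2.4)
P(2.4) = -4.000000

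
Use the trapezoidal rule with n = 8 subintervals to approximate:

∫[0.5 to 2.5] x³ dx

f(x) = x³
a = 0.5, b = 2.5, n = 8
h = (b - a)/n = 0.250000

Trapezoidal rule: (h/2)[f(x₀) + 2f(x₁) + 2f(x₂) + ... + f(xₙ)]

x_0 = 0.5000, f(x_0) = 0.125000, coefficient = 1
x_1 = 0.7500, f(x_1) = 0.421875, coefficient = 2
x_2 = 1.0000, f(x_2) = 1.000000, coefficient = 2
x_3 = 1.2500, f(x_3) = 1.953125, coefficient = 2
x_4 = 1.5000, f(x_4) = 3.375000, coefficient = 2
x_5 = 1.7500, f(x_5) = 5.359375, coefficient = 2
x_6 = 2.0000, f(x_6) = 8.000000, coefficient = 2
x_7 = 2.2500, f(x_7) = 11.390625, coefficient = 2
x_8 = 2.5000, f(x_8) = 15.625000, coefficient = 1

I ≈ (0.250000/2) × 78.750000 = 9.843750
Exact value: 9.750000
Error: 0.093750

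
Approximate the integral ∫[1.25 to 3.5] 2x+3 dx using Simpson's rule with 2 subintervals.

f(x) = 2x+3
a = 1.25, b = 3.5, n = 2
h = (b - a)/n = 1.125000

Simpson's rule: (h/3)[f(x₀) + 4f(x₁) + 2f(x₂) + ... + f(xₙ)]

x_0 = 1.2500, f(x_0) = 5.500000, coefficient = 1
x_1 = 2.3750, f(x_1) = 7.750000, coefficient = 4
x_2 = 3.5000, f(x_2) = 10.000000, coefficient = 1

I ≈ (1.125000/3) × 46.500000 = 17.437500
Exact value: 17.437500
Error: 0.000000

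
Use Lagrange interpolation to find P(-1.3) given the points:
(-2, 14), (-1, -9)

Lagrange interpolation formula:
P(x) = Σ yᵢ × Lᵢ(x)
where Lᵢ(x) = Π_{j≠i} (x - xⱼ)/(xᵢ - xⱼ)

L_0(-1.3) = (-1.3 - (-1))/(-2 - (-1)) = 0.300000
L_1(-1.3) = (-1.3 - (-2))/(-1 - (-2)) = 0.700000

P(-1.3) = 14×L_0(-1.3) + (-9)×L_1(-1.3)
P(-1.3) = -2.100000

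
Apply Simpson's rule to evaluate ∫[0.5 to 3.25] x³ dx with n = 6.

f(x) = x³
a = 0.5, b = 3.25, n = 6
h = (b - a)/n = 0.458333

Simpson's rule: (h/3)[f(x₀) + 4f(x₁) + 2f(x₂) + ... + f(xₙ)]

x_0 = 0.5000, f(x_0) = 0.125000, coefficient = 1
x_1 = 0.9583, f(x_1) = 0.880136, coefficient = 4
x_2 = 1.4167, f(x_2) = 2.843171, coefficient = 2
x_3 = 1.8750, f(x_3) = 6.591797, coefficient = 4
x_4 = 2.3333, f(x_4) = 12.703704, coefficient = 2
x_5 = 2.7917, f(x_5) = 21.756583, coefficient = 4
x_6 = 3.2500, f(x_6) = 34.328125, coefficient = 1

I ≈ (0.458333/3) × 182.460937 = 27.875977
Exact value: 27.875977
Error: 0.000000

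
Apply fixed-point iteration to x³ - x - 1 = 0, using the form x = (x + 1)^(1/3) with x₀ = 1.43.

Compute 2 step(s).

Equation: x³ - x - 1 = 0
Fixed-point form: x = (x + 1)^(1/3)
x₀ = 1.43

x_1 = g(1.430000) = 1.344421
x_2 = g(1.344421) = 1.328450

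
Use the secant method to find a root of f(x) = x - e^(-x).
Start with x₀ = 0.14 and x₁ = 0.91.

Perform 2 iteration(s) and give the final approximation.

f(x) = x - e^(-x)
x₀ = 0.14, x₁ = 0.91

Secant formula: x_{n+1} = x_n - f(x_n)(x_n - x_{n-1})/(f(x_n) - f(x_{n-1}))

Iteration 1:
  f(0.140000) = -0.729358
  f(0.910000) = 0.507476
  x_2 = 0.910000 - 0.507476×(0.910000 - 0.140000)/(0.507476 - (-0.729358))
       = 0.594067
Iteration 2:
  f(0.910000) = 0.507476
  f(0.594067) = 0.041990
  x_3 = 0.594067 - 0.041990×(0.594067 - 0.910000)/(0.041990 - 0.507476)
       = 0.565568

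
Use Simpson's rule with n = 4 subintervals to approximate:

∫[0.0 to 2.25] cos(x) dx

f(x) = cos(x)
a = 0.0, b = 2.25, n = 4
h = (b - a)/n = 0.562500

Simpson's rule: (h/3)[f(x₀) + 4f(x₁) + 2f(x₂) + ... + f(xₙ)]

x_0 = 0.0000, f(x_0) = 1.000000, coefficient = 1
x_1 = 0.5625, f(x_1) = 0.845924, coefficient = 4
x_2 = 1.1250, f(x_2) = 0.431177, coefficient = 2
x_3 = 1.6875, f(x_3) = -0.116439, coefficient = 4
x_4 = 2.2500, f(x_4) = -0.628174, coefficient = 1

I ≈ (0.562500/3) × 4.152122 = 0.778523
Exact value: 0.778073
Error: 0.000450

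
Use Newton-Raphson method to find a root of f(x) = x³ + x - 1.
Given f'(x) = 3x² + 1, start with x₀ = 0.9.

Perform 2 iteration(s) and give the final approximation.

f(x) = x³ + x - 1
f'(x) = 3x² + 1
x₀ = 0.9

Newton-Raphson formula: x_{n+1} = x_n - f(x_n)/f'(x_n)

Iteration 1:
  f(0.900000) = 0.629000
  f'(0.900000) = 3.430000
  x_1 = 0.900000 - 0.629000/3.430000 = 0.716618
Iteration 2:
  f(0.716618) = 0.084631
  f'(0.716618) = 2.540624
  x_2 = 0.716618 - 0.084631/2.540624 = 0.683307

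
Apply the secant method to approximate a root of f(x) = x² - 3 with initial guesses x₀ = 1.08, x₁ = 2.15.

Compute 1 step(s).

f(x) = x² - 3
x₀ = 1.08, x₁ = 2.15

Secant formula: x_{n+1} = x_n - f(x_n)(x_n - x_{n-1})/(f(x_n) - f(x_{n-1}))

Iteration 1:
  f(1.080000) = -1.833600
  f(2.150000) = 1.622500
  x_2 = 2.150000 - 1.622500×(2.150000 - 1.080000)/(1.622500 - (-1.833600))
       = 1.647678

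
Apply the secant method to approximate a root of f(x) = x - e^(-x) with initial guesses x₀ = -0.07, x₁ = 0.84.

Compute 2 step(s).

f(x) = x - e^(-x)
x₀ = -0.07, x₁ = 0.84

Secant formula: x_{n+1} = x_n - f(x_n)(x_n - x_{n-1})/(f(x_n) - f(x_{n-1}))

Iteration 1:
  f(-0.070000) = -1.142508
  f(0.840000) = 0.408289
  x_2 = 0.840000 - 0.408289×(0.840000 - (-0.070000))/(0.408289 - (-1.142508))
       = 0.600418
Iteration 2:
  f(0.840000) = 0.408289
  f(0.600418) = 0.051836
  x_3 = 0.600418 - 0.051836×(0.600418 - 0.840000)/(0.051836 - 0.408289)
       = 0.565578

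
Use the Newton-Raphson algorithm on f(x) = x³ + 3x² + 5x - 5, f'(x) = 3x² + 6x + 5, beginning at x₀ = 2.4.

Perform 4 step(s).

f(x) = x³ + 3x² + 5x - 5
f'(x) = 3x² + 6x + 5
x₀ = 2.4

Newton-Raphson formula: x_{n+1} = x_n - f(x_n)/f'(x_n)

Iteration 1:
  f(2.400000) = 38.104000
  f'(2.400000) = 36.680000
  x_1 = 2.400000 - 38.104000/36.680000 = 1.361178
Iteration 2:
  f(1.361178) = 9.886300
  f'(1.361178) = 18.725481
  x_2 = 1.361178 - 9.886300/18.725481 = 0.833218
Iteration 3:
  f(0.833218) = 1.827310
  f'(0.833218) = 12.082065
  x_3 = 0.833218 - 1.827310/12.082065 = 0.681976
Iteration 4:
  f(0.681976) = 0.122340
  f'(0.681976) = 10.487134
  x_4 = 0.681976 - 0.122340/10.487134 = 0.670311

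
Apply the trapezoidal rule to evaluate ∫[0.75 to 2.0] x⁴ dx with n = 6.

f(x) = x⁴
a = 0.75, b = 2.0, n = 6
h = (b - a)/n = 0.208333

Trapezoidal rule: (h/2)[f(x₀) + 2f(x₁) + 2f(x₂) + ... + f(xₙ)]

x_0 = 0.7500, f(x_0) = 0.316406, coefficient = 1
x_1 = 0.9583, f(x_1) = 0.843464, coefficient = 2
x_2 = 1.1667, f(x_2) = 1.852623, coefficient = 2
x_3 = 1.3750, f(x_3) = 3.574463, coefficient = 2
x_4 = 1.5833, f(x_4) = 6.284770, coefficient = 2
x_5 = 1.7917, f(x_5) = 10.304546, coefficient = 2
x_6 = 2.0000, f(x_6) = 16.000000, coefficient = 1

I ≈ (0.208333/2) × 62.036139 = 6.462098
Exact value: 6.352539
Error: 0.109559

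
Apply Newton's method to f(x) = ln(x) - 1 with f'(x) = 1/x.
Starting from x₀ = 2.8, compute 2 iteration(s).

f(x) = ln(x) - 1
f'(x) = 1/x
x₀ = 2.8

Newton-Raphson formula: x_{n+1} = x_n - f(x_n)/f'(x_n)

Iteration 1:
  f(2.800000) = 0.029619
  f'(2.800000) = 0.357143
  x_1 = 2.800000 - 0.029619/0.357143 = 2.717066
Iteration 2:
  f(2.717066) = -0.000448
  f'(2.717066) = 0.368044
  x_2 = 2.717066 - (-0.000448)/0.368044 = 2.718282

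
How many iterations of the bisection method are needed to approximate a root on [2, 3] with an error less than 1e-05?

We need (b-a)/2^n ≤ 1e-05
(3 - 2)/2^n ≤ 1e-05
1/2^n ≤ 1e-05
2^n ≥ 100000
n ≥ log₂(100000) = 16.61
n ≥ 17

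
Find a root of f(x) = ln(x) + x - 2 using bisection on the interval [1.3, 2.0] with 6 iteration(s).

f(x) = ln(x) + x - 2
Initial interval: [1.3, 2.0]

Iteration 1:
  c_1 = (1.300000 + 2.000000)/2 = 1.650000
  f(c_1) = f(1.650000) = 0.150775
  f(a) × f(c) < 0, new interval: [1.300000, 1.650000]
Iteration 2:
  c_2 = (1.300000 + 1.650000)/2 = 1.475000
  f(c_2) = f(1.475000) = -0.136342
  f(a) × f(c) ≥ 0, new interval: [1.475000, 1.650000]
Iteration 3:
  c_3 = (1.475000 + 1.650000)/2 = 1.562500
  f(c_3) = f(1.562500) = 0.008787
  f(a) × f(c) < 0, new interval: [1.475000, 1.562500]
Iteration 4:
  c_4 = (1.475000 + 1.562500)/2 = 1.518750
  f(c_4) = f(1.518750) = -0.063362
  f(a) × f(c) ≥ 0, new interval: [1.518750, 1.562500]
Iteration 5:
  c_5 = (1.518750 + 1.562500)/2 = 1.540625
  f(c_5) = f(1.540625) = -0.027187
  f(a) × f(c) ≥ 0, new interval: [1.540625, 1.562500]
Iteration 6:
  c_6 = (1.540625 + 1.562500)/2 = 1.551562
  f(c_6) = f(1.551562) = -0.009175
  f(a) × f(c) ≥ 0, new interval: [1.551562, 1.562500]

After 6 iteration(s), the approximation is c_6 = 1.551562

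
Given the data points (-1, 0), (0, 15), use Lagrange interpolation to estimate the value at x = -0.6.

Lagrange interpolation formula:
P(x) = Σ yᵢ × Lᵢ(x)
where Lᵢ(x) = Π_{j≠i} (x - xⱼ)/(xᵢ - xⱼ)

L_0(-0.6) = (-0.6 - 0)/(-1 - 0) = 0.600000
L_1(-0.6) = (-0.6 - (-1))/(0 - (-1)) = 0.400000

P(-0.6) = 0×L_0(-0.6) + 15×L_1(-0.6)
P(-0.6) = 6.000000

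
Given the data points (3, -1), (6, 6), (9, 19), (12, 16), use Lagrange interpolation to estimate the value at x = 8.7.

Lagrange interpolation formula:
P(x) = Σ yᵢ × Lᵢ(x)
where Lᵢ(x) = Π_{j≠i} (x - xⱼ)/(xᵢ - xⱼ)

L_0(8.7) = (8.7 - 6)/(3 - 6) × (8.7 - 9)/(3 - 9) × (8.7 - 12)/(3 - 12) = -0.016500
L_1(8.7) = (8.7 - 3)/(6 - 3) × (8.7 - 9)/(6 - 9) × (8.7 - 12)/(6 - 12) = 0.104500
L_2(8.7) = (8.7 - 3)/(9 - 3) × (8.7 - 6)/(9 - 6) × (8.7 - 12)/(9 - 12) = 0.940500
L_3(8.7) = (8.7 - 3)/(12 - 3) × (8.7 - 6)/(12 - 6) × (8.7 - 9)/(12 - 9) = -0.028500

P(8.7) = (-1)×L_0(8.7) + 6×L_1(8.7) + 19×L_2(8.7) + 16×L_3(8.7)
P(8.7) = 18.057000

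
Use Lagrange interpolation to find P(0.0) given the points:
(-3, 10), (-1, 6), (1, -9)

Lagrange interpolation formula:
P(x) = Σ yᵢ × Lᵢ(x)
where Lᵢ(x) = Π_{j≠i} (x - xⱼ)/(xᵢ - xⱼ)

L_0(0.0) = (0.0 - (-1))/(-3 - (-1)) × (0.0 - 1)/(-3 - 1) = -0.125000
L_1(0.0) = (0.0 - (-3))/(-1 - (-3)) × (0.0 - 1)/(-1 - 1) = 0.750000
L_2(0.0) = (0.0 - (-3))/(1 - (-3)) × (0.0 - (-1))/(1 - (-1)) = 0.375000

P(0.0) = 10×L_0(0.0) + 6×L_1(0.0) + (-9)×L_2(0.0)
P(0.0) = -0.125000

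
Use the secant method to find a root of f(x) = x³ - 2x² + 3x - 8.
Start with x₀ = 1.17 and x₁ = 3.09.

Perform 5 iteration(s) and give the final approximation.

f(x) = x³ - 2x² + 3x - 8
x₀ = 1.17, x₁ = 3.09

Secant formula: x_{n+1} = x_n - f(x_n)(x_n - x_{n-1})/(f(x_n) - f(x_{n-1}))

Iteration 1:
  f(1.170000) = -5.626187
  f(3.090000) = 11.677429
  x_2 = 3.090000 - 11.677429×(3.090000 - 1.170000)/(11.677429 - (-5.626187))
       = 1.794279
Iteration 2:
  f(3.090000) = 11.677429
  f(1.794279) = -3.279470
  x_3 = 1.794279 - (-3.279470)×(1.794279 - 3.090000)/(-3.279470 - 11.677429)
       = 2.078380
Iteration 3:
  f(1.794279) = -3.279470
  f(2.078380) = -1.426282
  x_4 = 2.078380 - (-1.426282)×(2.078380 - 1.794279)/(-1.426282 - (-3.279470))
       = 2.297035
Iteration 4:
  f(2.078380) = -1.426282
  f(2.297035) = 0.458376
  x_5 = 2.297035 - 0.458376×(2.297035 - 2.078380)/(0.458376 - (-1.426282))
       = 2.243855
Iteration 5:
  f(2.297035) = 0.458376
  f(2.243855) = -0.040649
  x_6 = 2.243855 - (-0.040649)×(2.243855 - 2.297035)/(-0.040649 - 0.458376)
       = 2.248187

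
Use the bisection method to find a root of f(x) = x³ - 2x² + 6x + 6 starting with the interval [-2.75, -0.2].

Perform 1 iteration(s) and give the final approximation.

f(x) = x³ - 2x² + 6x + 6
Initial interval: [-2.75, -0.2]

Iteration 1:
  c_1 = (-2.750000 + (-0.200000))/2 = -1.475000
  f(c_1) = f(-1.475000) = -10.410297
  f(a) × f(c) ≥ 0, new interval: [-1.475000, -0.200000]

After 1 iteration(s), the approximation is c_1 = -1.475000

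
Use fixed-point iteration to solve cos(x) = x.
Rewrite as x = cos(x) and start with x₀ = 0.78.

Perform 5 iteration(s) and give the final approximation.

Equation: cos(x) = x
Fixed-point form: x = cos(x)
x₀ = 0.78

x_1 = g(0.780000) = 0.710914
x_2 = g(0.710914) = 0.757766
x_3 = g(0.757766) = 0.726373
x_4 = g(0.726373) = 0.747588
x_5 = g(0.747588) = 0.733331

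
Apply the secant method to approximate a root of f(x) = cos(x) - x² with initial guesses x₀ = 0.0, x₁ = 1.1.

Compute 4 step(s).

f(x) = cos(x) - x²
x₀ = 0.0, x₁ = 1.1

Secant formula: x_{n+1} = x_n - f(x_n)(x_n - x_{n-1})/(f(x_n) - f(x_{n-1}))

Iteration 1:
  f(0.000000) = 1.000000
  f(1.100000) = -0.756404
  x_2 = 1.100000 - (-0.756404)×(1.100000 - 0.000000)/(-0.756404 - 1.000000)
       = 0.626280
Iteration 2:
  f(1.100000) = -0.756404
  f(0.626280) = 0.417988
  x_3 = 0.626280 - 0.417988×(0.626280 - 1.100000)/(0.417988 - (-0.756404))
       = 0.794885
Iteration 3:
  f(0.626280) = 0.417988
  f(0.794885) = 0.068524
  x_4 = 0.794885 - 0.068524×(0.794885 - 0.626280)/(0.068524 - 0.417988)
       = 0.827946
Iteration 4:
  f(0.794885) = 0.068524
  f(0.827946) = -0.009105
  x_5 = 0.827946 - (-0.009105)×(0.827946 - 0.794885)/(-0.009105 - 0.068524)
       = 0.824069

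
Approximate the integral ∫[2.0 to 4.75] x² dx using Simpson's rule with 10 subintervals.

f(x) = x²
a = 2.0, b = 4.75, n = 10
h = (b - a)/n = 0.275000

Simpson's rule: (h/3)[f(x₀) + 4f(x₁) + 2f(x₂) + ... + f(xₙ)]

x_0 = 2.0000, f(x_0) = 4.000000, coefficient = 1
x_1 = 2.2750, f(x_1) = 5.175625, coefficient = 4
x_2 = 2.5500, f(x_2) = 6.502500, coefficient = 2
x_3 = 2.8250, f(x_3) = 7.980625, coefficient = 4
x_4 = 3.1000, f(x_4) = 9.610000, coefficient = 2
x_5 = 3.3750, f(x_5) = 11.390625, coefficient = 4
x_6 = 3.6500, f(x_6) = 13.322500, coefficient = 2
x_7 = 3.9250, f(x_7) = 15.405625, coefficient = 4
x_8 = 4.2000, f(x_8) = 17.640000, coefficient = 2
x_9 = 4.4750, f(x_9) = 20.025625, coefficient = 4
x_10 = 4.7500, f(x_10) = 22.562500, coefficient = 1

I ≈ (0.275000/3) × 360.625000 = 33.057292
Exact value: 33.057292
Error: 0.000000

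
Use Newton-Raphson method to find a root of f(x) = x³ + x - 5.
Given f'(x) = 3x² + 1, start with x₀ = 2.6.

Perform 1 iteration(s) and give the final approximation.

f(x) = x³ + x - 5
f'(x) = 3x² + 1
x₀ = 2.6

Newton-Raphson formula: x_{n+1} = x_n - f(x_n)/f'(x_n)

Iteration 1:
  f(2.600000) = 15.176000
  f'(2.600000) = 21.280000
  x_1 = 2.600000 - 15.176000/21.280000 = 1.886842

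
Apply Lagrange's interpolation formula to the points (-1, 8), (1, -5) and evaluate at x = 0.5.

Lagrange interpolation formula:
P(x) = Σ yᵢ × Lᵢ(x)
where Lᵢ(x) = Π_{j≠i} (x - xⱼ)/(xᵢ - xⱼ)

L_0(0.5) = (0.5 - 1)/(-1 - 1) = 0.250000
L_1(0.5) = (0.5 - (-1))/(1 - (-1)) = 0.750000

P(0.5) = 8×L_0(0.5) + (-5)×L_1(0.5)
P(0.5) = -1.750000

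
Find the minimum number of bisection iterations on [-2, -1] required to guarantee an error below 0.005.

We need (b-a)/2^n ≤ 0.005
(-1 - (-2))/2^n ≤ 0.005
1/2^n ≤ 0.005
2^n ≥ 200
n ≥ log₂(200) = 7.64
n ≥ 8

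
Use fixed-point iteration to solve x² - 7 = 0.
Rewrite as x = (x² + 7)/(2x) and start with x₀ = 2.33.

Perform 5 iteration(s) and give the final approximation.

Equation: x² - 7 = 0
Fixed-point form: x = (x² + 7)/(2x)
x₀ = 2.33

x_1 = g(2.330000) = 2.667146
x_2 = g(2.667146) = 2.645837
x_3 = g(2.645837) = 2.645751
x_4 = g(2.645751) = 2.645751
x_5 = g(2.645751) = 2.645751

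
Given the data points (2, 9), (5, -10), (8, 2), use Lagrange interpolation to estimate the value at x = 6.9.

Lagrange interpolation formula:
P(x) = Σ yᵢ × Lᵢ(x)
where Lᵢ(x) = Π_{j≠i} (x - xⱼ)/(xᵢ - xⱼ)

L_0(6.9) = (6.9 - 5)/(2 - 5) × (6.9 - 8)/(2 - 8) = -0.116111
L_1(6.9) = (6.9 - 2)/(5 - 2) × (6.9 - 8)/(5 - 8) = 0.598889
L_2(6.9) = (6.9 - 2)/(8 - 2) × (6.9 - 5)/(8 - 5) = 0.517222

P(6.9) = 9×L_0(6.9) + (-10)×L_1(6.9) + 2×L_2(6.9)
P(6.9) = -5.999444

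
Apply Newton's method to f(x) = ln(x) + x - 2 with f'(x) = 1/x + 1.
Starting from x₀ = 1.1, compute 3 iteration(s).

f(x) = ln(x) + x - 2
f'(x) = 1/x + 1
x₀ = 1.1

Newton-Raphson formula: x_{n+1} = x_n - f(x_n)/f'(x_n)

Iteration 1:
  f(1.100000) = -0.804690
  f'(1.100000) = 1.909091
  x_1 = 1.100000 - (-0.804690)/1.909091 = 1.521504
Iteration 2:
  f(1.521504) = -0.058796
  f'(1.521504) = 1.657244
  x_2 = 1.521504 - (-0.058796)/1.657244 = 1.556983
Iteration 3:
  f(1.556983) = -0.000268
  f'(1.556983) = 1.642268
  x_3 = 1.556983 - (-0.000268)/1.642268 = 1.557146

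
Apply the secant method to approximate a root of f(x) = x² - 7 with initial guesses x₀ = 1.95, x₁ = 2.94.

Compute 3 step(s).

f(x) = x² - 7
x₀ = 1.95, x₁ = 2.94

Secant formula: x_{n+1} = x_n - f(x_n)(x_n - x_{n-1})/(f(x_n) - f(x_{n-1}))

Iteration 1:
  f(1.950000) = -3.197500
  f(2.940000) = 1.643600
  x_2 = 2.940000 - 1.643600×(2.940000 - 1.950000)/(1.643600 - (-3.197500))
       = 2.603885
Iteration 2:
  f(2.940000) = 1.643600
  f(2.603885) = -0.219780
  x_3 = 2.603885 - (-0.219780)×(2.603885 - 2.940000)/(-0.219780 - 1.643600)
       = 2.643529
Iteration 3:
  f(2.603885) = -0.219780
  f(2.643529) = -0.011753
  x_4 = 2.643529 - (-0.011753)×(2.643529 - 2.603885)/(-0.011753 - (-0.219780))
       = 2.645769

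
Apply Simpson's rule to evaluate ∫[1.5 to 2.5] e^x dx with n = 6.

f(x) = e^x
a = 1.5, b = 2.5, n = 6
h = (b - a)/n = 0.166667

Simpson's rule: (h/3)[f(x₀) + 4f(x₁) + 2f(x₂) + ... + f(xₙ)]

x_0 = 1.5000, f(x_0) = 4.481689, coefficient = 1
x_1 = 1.6667, f(x_1) = 5.294490, coefficient = 4
x_2 = 1.8333, f(x_2) = 6.254701, coefficient = 2
x_3 = 2.0000, f(x_3) = 7.389056, coefficient = 4
x_4 = 2.1667, f(x_4) = 8.729138, coefficient = 2
x_5 = 2.3333, f(x_5) = 10.312259, coefficient = 4
x_6 = 2.5000, f(x_6) = 12.182494, coefficient = 1

I ≈ (0.166667/3) × 138.615080 = 7.700838
Exact value: 7.700805
Error: 0.000033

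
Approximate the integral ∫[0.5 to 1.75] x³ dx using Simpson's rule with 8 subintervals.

f(x) = x³
a = 0.5, b = 1.75, n = 8
h = (b - a)/n = 0.156250

Simpson's rule: (h/3)[f(x₀) + 4f(x₁) + 2f(x₂) + ... + f(xₙ)]

x_0 = 0.5000, f(x_0) = 0.125000, coefficient = 1
x_1 = 0.6562, f(x_1) = 0.282623, coefficient = 4
x_2 = 0.8125, f(x_2) = 0.536377, coefficient = 2
x_3 = 0.9688, f(x_3) = 0.909149, coefficient = 4
x_4 = 1.1250, f(x_4) = 1.423828, coefficient = 2
x_5 = 1.2812, f(x_5) = 2.103302, coefficient = 4
x_6 = 1.4375, f(x_6) = 2.970459, coefficient = 2
x_7 = 1.5938, f(x_7) = 4.048187, coefficient = 4
x_8 = 1.7500, f(x_8) = 5.359375, coefficient = 1

I ≈ (0.156250/3) × 44.718750 = 2.329102
Exact value: 2.329102
Error: 0.000000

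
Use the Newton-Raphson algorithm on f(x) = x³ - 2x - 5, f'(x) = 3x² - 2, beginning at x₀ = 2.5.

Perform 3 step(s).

f(x) = x³ - 2x - 5
f'(x) = 3x² - 2
x₀ = 2.5

Newton-Raphson formula: x_{n+1} = x_n - f(x_n)/f'(x_n)

Iteration 1:
  f(2.500000) = 5.625000
  f'(2.500000) = 16.750000
  x_1 = 2.500000 - 5.625000/16.750000 = 2.164179
Iteration 2:
  f(2.164179) = 0.807945
  f'(2.164179) = 12.051014
  x_2 = 2.164179 - 0.807945/12.051014 = 2.097135
Iteration 3:
  f(2.097135) = 0.028882
  f'(2.097135) = 11.193930
  x_3 = 2.097135 - 0.028882/11.193930 = 2.094555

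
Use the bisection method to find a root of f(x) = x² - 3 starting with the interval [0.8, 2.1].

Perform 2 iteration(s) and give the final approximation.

f(x) = x² - 3
Initial interval: [0.8, 2.1]

Iteration 1:
  c_1 = (0.800000 + 2.100000)/2 = 1.450000
  f(c_1) = f(1.450000) = -0.897500
  f(a) × f(c) ≥ 0, new interval: [1.450000, 2.100000]
Iteration 2:
  c_2 = (1.450000 + 2.100000)/2 = 1.775000
  f(c_2) = f(1.775000) = 0.150625
  f(a) × f(c) < 0, new interval: [1.450000, 1.775000]

After 2 iteration(s), the approximation is c_2 = 1.775000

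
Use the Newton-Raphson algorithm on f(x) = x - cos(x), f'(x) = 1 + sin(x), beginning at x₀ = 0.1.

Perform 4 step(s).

f(x) = x - cos(x)
f'(x) = 1 + sin(x)
x₀ = 0.1

Newton-Raphson formula: x_{n+1} = x_n - f(x_n)/f'(x_n)

Iteration 1:
  f(0.100000) = -0.895004
  f'(0.100000) = 1.099833
  x_1 = 0.100000 - (-0.895004)/1.099833 = 0.913763
Iteration 2:
  f(0.913763) = 0.302993
  f'(0.913763) = 1.791808
  x_2 = 0.913763 - 0.302993/1.791808 = 0.744664
Iteration 3:
  f(0.744664) = 0.009349
  f'(0.744664) = 1.677725
  x_3 = 0.744664 - 0.009349/1.677725 = 0.739092
Iteration 4:
  f(0.739092) = 0.000011
  f'(0.739092) = 1.673617
  x_4 = 0.739092 - 0.000011/1.673617 = 0.739085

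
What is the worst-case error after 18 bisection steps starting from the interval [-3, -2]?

Bisection error bound: |error| ≤ (b-a)/2^n
|error| ≤ (-2 - (-3))/2^18 = 1/2^18
|error| ≤ 0.0000038147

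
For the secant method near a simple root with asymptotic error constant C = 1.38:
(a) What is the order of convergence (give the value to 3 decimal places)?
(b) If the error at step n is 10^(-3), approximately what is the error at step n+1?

(a) Secant method has superlinear convergence with order φ = (1+√5)/2 ≈ 1.618.
    This means |e_{n+1}| ≈ C|e_n|^1.618.

(b) With |e_n| = 10^(-3) and C = 1.38:
    |e_{n+1}| ≈ 1.38 × (10^(-3))^1.618 = 1.38 × 10^(-4.85)

(a) ≈ 1.618 (golden ratio); (b) |e_{n+1}| ≈ 1.931e-05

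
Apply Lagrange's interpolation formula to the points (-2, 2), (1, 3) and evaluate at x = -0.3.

Lagrange interpolation formula:
P(x) = Σ yᵢ × Lᵢ(x)
where Lᵢ(x) = Π_{j≠i} (x - xⱼ)/(xᵢ - xⱼ)

L_0(-0.3) = (-0.3 - 1)/(-2 - 1) = 0.433333
L_1(-0.3) = (-0.3 - (-2))/(1 - (-2)) = 0.566667

P(-0.3) = 2×L_0(-0.3) + 3×L_1(-0.3)
P(-0.3) = 2.566667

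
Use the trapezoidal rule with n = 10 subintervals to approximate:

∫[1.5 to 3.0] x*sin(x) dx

f(x) = x*sin(x)
a = 1.5, b = 3.0, n = 10
h = (b - a)/n = 0.150000

Trapezoidal rule: (h/2)[f(x₀) + 2f(x₁) + 2f(x₂) + ... + f(xₙ)]

x_0 = 1.5000, f(x_0) = 1.496242, coefficient = 1
x_1 = 1.6500, f(x_1) = 1.644827, coefficient = 2
x_2 = 1.8000, f(x_2) = 1.752926, coefficient = 2
x_3 = 1.9500, f(x_3) = 1.811471, coefficient = 2
x_4 = 2.1000, f(x_4) = 1.812740, coefficient = 2
x_5 = 2.2500, f(x_5) = 1.750665, coefficient = 2
x_6 = 2.4000, f(x_6) = 1.621112, coefficient = 2
x_7 = 2.5500, f(x_7) = 1.422093, coefficient = 2
x_8 = 2.7000, f(x_8) = 1.153926, coefficient = 2
x_9 = 2.8500, f(x_9) = 0.819312, coefficient = 2
x_10 = 3.0000, f(x_10) = 0.423360, coefficient = 1

I ≈ (0.150000/2) × 29.497746 = 2.212331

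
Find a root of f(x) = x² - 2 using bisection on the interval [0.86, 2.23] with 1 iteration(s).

f(x) = x² - 2
Initial interval: [0.86, 2.23]

Iteration 1:
  c_1 = (0.860000 + 2.230000)/2 = 1.545000
  f(c_1) = f(1.545000) = 0.387025
  f(a) × f(c) < 0, new interval: [0.860000, 1.545000]

After 1 iteration(s), the approximation is c_1 = 1.545000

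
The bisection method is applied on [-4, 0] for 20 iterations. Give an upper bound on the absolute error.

Bisection error bound: |error| ≤ (b-a)/2^n
|error| ≤ (0 - (-4))/2^20 = 4/2^20
|error| ≤ 0.0000038147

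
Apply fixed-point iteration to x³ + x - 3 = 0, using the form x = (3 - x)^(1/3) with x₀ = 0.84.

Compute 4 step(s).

Equation: x³ + x - 3 = 0
Fixed-point form: x = (3 - x)^(1/3)
x₀ = 0.84

x_1 = g(0.840000) = 1.292661
x_2 = g(1.292661) = 1.195198
x_3 = g(1.195198) = 1.217521
x_4 = g(1.217521) = 1.212481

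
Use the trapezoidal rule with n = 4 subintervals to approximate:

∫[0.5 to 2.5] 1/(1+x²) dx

f(x) = 1/(1+x²)
a = 0.5, b = 2.5, n = 4
h = (b - a)/n = 0.500000

Trapezoidal rule: (h/2)[f(x₀) + 2f(x₁) + 2f(x₂) + ... + f(xₙ)]

x_0 = 0.5000, f(x_0) = 0.800000, coefficient = 1
x_1 = 1.0000, f(x_1) = 0.500000, coefficient = 2
x_2 = 1.5000, f(x_2) = 0.307692, coefficient = 2
x_3 = 2.0000, f(x_3) = 0.200000, coefficient = 2
x_4 = 2.5000, f(x_4) = 0.137931, coefficient = 1

I ≈ (0.500000/2) × 2.953316 = 0.738329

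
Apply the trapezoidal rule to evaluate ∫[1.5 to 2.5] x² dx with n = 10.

f(x) = x²
a = 1.5, b = 2.5, n = 10
h = (b - a)/n = 0.100000

Trapezoidal rule: (h/2)[f(x₀) + 2f(x₁) + 2f(x₂) + ... + f(xₙ)]

x_0 = 1.5000, f(x_0) = 2.250000, coefficient = 1
x_1 = 1.6000, f(x_1) = 2.560000, coefficient = 2
x_2 = 1.7000, f(x_2) = 2.890000, coefficient = 2
x_3 = 1.8000, f(x_3) = 3.240000, coefficient = 2
x_4 = 1.9000, f(x_4) = 3.610000, coefficient = 2
x_5 = 2.0000, f(x_5) = 4.000000, coefficient = 2
x_6 = 2.1000, f(x_6) = 4.410000, coefficient = 2
x_7 = 2.2000, f(x_7) = 4.840000, coefficient = 2
x_8 = 2.3000, f(x_8) = 5.290000, coefficient = 2
x_9 = 2.4000, f(x_9) = 5.760000, coefficient = 2
x_10 = 2.5000, f(x_10) = 6.250000, coefficient = 1

I ≈ (0.100000/2) × 81.700000 = 4.085000
Exact value: 4.083333
Error: 0.001667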